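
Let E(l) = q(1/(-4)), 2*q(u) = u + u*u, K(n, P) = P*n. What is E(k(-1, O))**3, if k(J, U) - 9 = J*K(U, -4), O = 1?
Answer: -27/32768 ≈ -0.00082397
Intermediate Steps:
k(J, U) = 9 - 4*J*U (k(J, U) = 9 + J*(-4*U) = 9 - 4*J*U)
q(u) = u/2 + u**2/2 (q(u) = (u + u*u)/2 = (u + u**2)/2 = u/2 + u**2/2)
E(l) = -3/32 (E(l) = (1/2)*(1 + 1/(-4))/(-4) = (1/2)*(-1/4)*(1 - 1/4) = (1/2)*(-1/4)*(3/4) = -3/32)
E(k(-1, O))**3 = (-3/32)**3 = -27/32768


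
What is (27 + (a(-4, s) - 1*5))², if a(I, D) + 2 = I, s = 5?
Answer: 256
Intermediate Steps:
a(I, D) = -2 + I
(27 + (a(-4, s) - 1*5))² = (27 + ((-2 - 4) - 1*5))² = (27 + (-6 - 5))² = (27 - 11)² = 16² = 256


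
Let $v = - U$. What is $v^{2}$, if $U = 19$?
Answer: $361$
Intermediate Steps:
$v = -19$ ($v = \left(-1\right) 19 = -19$)
$v^{2} = \left(-19\right)^{2} = 361$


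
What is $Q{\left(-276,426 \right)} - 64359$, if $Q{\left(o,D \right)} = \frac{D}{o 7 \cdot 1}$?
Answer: $- \frac{20723669}{322} \approx -64359.0$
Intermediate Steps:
$Q{\left(o,D \right)} = \frac{D}{7 o}$ ($Q{\left(o,D \right)} = \frac{D}{7 o 1} = \frac{D}{7 o}$)
$Q{\left(-276,426 \right)} - 64359 = \frac{1}{7} \cdot 426 \frac{1}{-276} - 64359 = \frac{1}{7} \cdot 426 \left(- \frac{1}{276}\right) - 64359 = - \frac{71}{322} - 64359 = - \frac{20723669}{322}$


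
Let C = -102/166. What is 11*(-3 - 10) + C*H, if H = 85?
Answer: -16204/83 ≈ -195.23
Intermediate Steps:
C = -51/83 (C = -102*1/166 = -51/83 ≈ -0.61446)
11*(-3 - 10) + C*H = 11*(-3 - 10) - 51/83*85 = 11*(-13) - 4335/83 = -143 - 4335/83 = -16204/83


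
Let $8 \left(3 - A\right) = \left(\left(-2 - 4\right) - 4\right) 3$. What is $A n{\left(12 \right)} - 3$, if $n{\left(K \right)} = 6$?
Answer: $\frac{75}{2} \approx 37.5$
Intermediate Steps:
$A = \frac{27}{4}$ ($A = 3 - \frac{\left(\left(-2 - 4\right) - 4\right) 3}{8} = 3 - \frac{\left(-6 - 4\right) 3}{8} = 3 - \frac{\left(-10\right) 3}{8} = 3 - - \frac{15}{4} = 3 + \frac{15}{4} = \frac{27}{4} \approx 6.75$)
$A n{\left(12 \right)} - 3 = \frac{27}{4} \cdot 6 - 3 = \frac{81}{2} - 3 = \frac{75}{2}$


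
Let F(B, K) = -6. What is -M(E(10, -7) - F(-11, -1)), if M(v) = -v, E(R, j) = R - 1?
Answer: 15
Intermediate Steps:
E(R, j) = -1 + R
-M(E(10, -7) - F(-11, -1)) = -(-1)*((-1 + 10) - 1*(-6)) = -(-1)*(9 + 6) = -(-1)*15 = -1*(-15) = 15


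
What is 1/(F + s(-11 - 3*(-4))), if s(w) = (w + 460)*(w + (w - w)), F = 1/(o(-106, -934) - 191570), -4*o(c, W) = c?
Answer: 383087/176603105 ≈ 0.0021692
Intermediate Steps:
o(c, W) = -c/4
F = -2/383087 (F = 1/(-¼*(-106) - 191570) = 1/(53/2 - 191570) = 1/(-383087/2) = -2/383087 ≈ -5.2207e-6)
s(w) = w*(460 + w) (s(w) = (460 + w)*(w + 0) = (460 + w)*w = w*(460 + w))
1/(F + s(-11 - 3*(-4))) = 1/(-2/383087 + (-11 - 3*(-4))*(460 + (-11 - 3*(-4)))) = 1/(-2/383087 + (-11 + 12)*(460 + (-11 + 12))) = 1/(-2/383087 + 1*(460 + 1)) = 1/(-2/383087 + 1*461) = 1/(-2/383087 + 461) = 1/(176603105/383087) = 383087/176603105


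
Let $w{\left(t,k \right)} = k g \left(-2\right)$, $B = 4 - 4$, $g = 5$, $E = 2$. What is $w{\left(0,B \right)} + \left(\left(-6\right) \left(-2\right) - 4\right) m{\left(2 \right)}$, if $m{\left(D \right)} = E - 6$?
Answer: $-32$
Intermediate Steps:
$m{\left(D \right)} = -4$ ($m{\left(D \right)} = 2 - 6 = -4$)
$B = 0$
$w{\left(t,k \right)} = - 10 k$ ($w{\left(t,k \right)} = k 5 \left(-2\right) = 5 k \left(-2\right) = - 10 k$)
$w{\left(0,B \right)} + \left(\left(-6\right) \left(-2\right) - 4\right) m{\left(2 \right)} = \left(-10\right) 0 + \left(\left(-6\right) \left(-2\right) - 4\right) \left(-4\right) = 0 + \left(12 - 4\right) \left(-4\right) = 0 + 8 \left(-4\right) = 0 - 32 = -32$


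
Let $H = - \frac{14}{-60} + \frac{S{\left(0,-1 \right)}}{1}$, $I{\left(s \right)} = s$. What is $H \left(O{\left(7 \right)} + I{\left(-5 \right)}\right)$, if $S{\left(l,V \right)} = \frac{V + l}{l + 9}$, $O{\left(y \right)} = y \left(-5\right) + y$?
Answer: $- \frac{121}{30} \approx -4.0333$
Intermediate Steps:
$O{\left(y \right)} = - 4 y$ ($O{\left(y \right)} = - 5 y + y = - 4 y$)
$S{\left(l,V \right)} = \frac{V + l}{9 + l}$
$H = \frac{11}{90}$ ($H = - \frac{14}{-60} + \frac{\frac{1}{9 + 0} \left(-1 + 0\right)}{1} = \left(-14\right) \left(- \frac{1}{60}\right) + \frac{1}{9} \left(-1\right) 1 = \frac{7}{30} + \frac{1}{9} \left(-1\right) 1 = \frac{7}{30} - \frac{1}{9} = \frac{11}{90} \approx 0.12222$)
$H \left(O{\left(7 \right)} + I{\left(-5 \right)}\right) = \frac{11 \left(\left(-4\right) 7 - 5\right)}{90} = \frac{11 \left(-28 - 5\right)}{90} = \frac{11}{90} \left(-33\right) = - \frac{121}{30}$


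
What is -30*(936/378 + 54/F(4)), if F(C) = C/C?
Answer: -11860/7 ≈ -1694.3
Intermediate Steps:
F(C) = 1
-30*(936/378 + 54/F(4)) = -30*(936/378 + 54/1) = -30*(936*(1/378) + 54*1) = -30*(52/21 + 54) = -30*1186/21 = -11860/7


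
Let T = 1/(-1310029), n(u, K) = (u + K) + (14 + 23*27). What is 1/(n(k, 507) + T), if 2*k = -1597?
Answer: 2620058/899989921 ≈ 0.0029112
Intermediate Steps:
k = -1597/2 (k = (½)*(-1597) = -1597/2 ≈ -798.50)
n(u, K) = 635 + K + u (n(u, K) = (K + u) + (14 + 621) = (K + u) + 635 = 635 + K + u)
T = -1/1310029 ≈ -7.6334e-7
1/(n(k, 507) + T) = 1/((635 + 507 - 1597/2) - 1/1310029) = 1/(687/2 - 1/1310029) = 1/(899989921/2620058) = 2620058/899989921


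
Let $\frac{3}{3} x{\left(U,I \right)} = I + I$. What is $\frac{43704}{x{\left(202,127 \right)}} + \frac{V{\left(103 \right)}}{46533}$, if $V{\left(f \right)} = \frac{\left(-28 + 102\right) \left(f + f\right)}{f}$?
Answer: $\frac{1016857912}{5909691} \approx 172.07$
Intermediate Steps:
$x{\left(U,I \right)} = 2 I$ ($x{\left(U,I \right)} = I + I = 2 I$)
$V{\left(f \right)} = 148$ ($V{\left(f \right)} = \frac{74 \cdot 2 f}{f} = \frac{148 f}{f} = 148$)
$\frac{43704}{x{\left(202,127 \right)}} + \frac{V{\left(103 \right)}}{46533} = \frac{43704}{2 \cdot 127} + \frac{148}{46533} = \frac{43704}{254} + 148 \cdot \frac{1}{46533} = 43704 \cdot \frac{1}{254} + \frac{148}{46533} = \frac{21852}{127} + \frac{148}{46533} = \frac{1016857912}{5909691}$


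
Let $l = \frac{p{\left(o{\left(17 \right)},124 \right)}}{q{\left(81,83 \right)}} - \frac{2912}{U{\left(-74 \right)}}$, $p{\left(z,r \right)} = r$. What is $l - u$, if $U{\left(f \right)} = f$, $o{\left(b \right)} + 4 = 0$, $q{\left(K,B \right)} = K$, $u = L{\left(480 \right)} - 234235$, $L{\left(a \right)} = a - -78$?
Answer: $\frac{700452493}{2997} \approx 2.3372 \cdot 10^{5}$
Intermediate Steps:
$L{\left(a \right)} = 78 + a$ ($L{\left(a \right)} = a + 78 = 78 + a$)
$u = -233677$ ($u = \left(78 + 480\right) - 234235 = 558 - 234235 = -233677$)
$o{\left(b \right)} = -4$ ($o{\left(b \right)} = -4 + 0 = -4$)
$l = \frac{122524}{2997}$ ($l = \frac{124}{81} - \frac{2912}{-74} = 124 \cdot \frac{1}{81} - - \frac{1456}{37} = \frac{124}{81} + \frac{1456}{37} = \frac{122524}{2997} \approx 40.882$)
$l - u = \frac{122524}{2997} - -233677 = \frac{122524}{2997} + 233677 = \frac{700452493}{2997}$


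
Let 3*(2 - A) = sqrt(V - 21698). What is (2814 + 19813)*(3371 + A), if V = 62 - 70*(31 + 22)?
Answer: 76320871 - 22627*I*sqrt(25346)/3 ≈ 7.6321e+7 - 1.2008e+6*I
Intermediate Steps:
V = -3648 (V = 62 - 70*53 = 62 - 3710 = -3648)
A = 2 - I*sqrt(25346)/3 (A = 2 - sqrt(-3648 - 21698)/3 = 2 - I*sqrt(25346)/3 ≈ 2.0 - 53.068*I)
(2814 + 19813)*(3371 + A) = (2814 + 19813)*(3371 + (2 - I*sqrt(25346)/3)) = 22627*(3373 - I*sqrt(25346)/3) = 76320871 - 22627*I*sqrt(25346)/3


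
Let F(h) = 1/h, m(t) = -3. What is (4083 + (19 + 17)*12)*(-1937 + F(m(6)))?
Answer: -8747060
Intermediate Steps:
(4083 + (19 + 17)*12)*(-1937 + F(m(6))) = (4083 + (19 + 17)*12)*(-1937 + 1/(-3)) = (4083 + 36*12)*(-1937 - 1/3) = (4083 + 432)*(-5812/3) = 4515*(-5812/3) = -8747060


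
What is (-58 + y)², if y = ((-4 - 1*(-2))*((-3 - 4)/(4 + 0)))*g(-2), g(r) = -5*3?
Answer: 48841/4 ≈ 12210.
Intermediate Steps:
g(r) = -15
y = -105/2 (y = ((-4 - 1*(-2))*((-3 - 4)/(4 + 0)))*(-15) = ((-4 + 2)*(-7/4))*(-15) = -(-14)/4*(-15) = -2*(-7/4)*(-15) = (7/2)*(-15) = -105/2 ≈ -52.500)
(-58 + y)² = (-58 - 105/2)² = (-221/2)² = 48841/4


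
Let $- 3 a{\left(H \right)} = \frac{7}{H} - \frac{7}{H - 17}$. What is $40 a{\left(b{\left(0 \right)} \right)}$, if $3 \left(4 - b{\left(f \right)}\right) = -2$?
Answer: $- \frac{1020}{37} \approx -27.568$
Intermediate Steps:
$b{\left(f \right)} = \frac{14}{3}$ ($b{\left(f \right)} = 4 - - \frac{2}{3} = 4 + \frac{2}{3} = \frac{14}{3}$)
$a{\left(H \right)} = - \frac{7}{3 H} + \frac{7}{3 \left(-17 + H\right)}$ ($a{\left(H \right)} = - \frac{\frac{7}{H} - \frac{7}{H - 17}}{3} = - \frac{\frac{7}{H} - \frac{7}{-17 + H}}{3} = - \frac{- \frac{7}{-17 + H} + \frac{7}{H}}{3} = - \frac{7}{3 H} + \frac{7}{3 \left(-17 + H\right)}$)
$40 a{\left(b{\left(0 \right)} \right)} = 40 \frac{119}{3 \cdot \frac{14}{3} \left(-17 + \frac{14}{3}\right)} = 40 \cdot \frac{119}{3} \cdot \frac{3}{14} \frac{1}{- \frac{37}{3}} = 40 \cdot \frac{119}{3} \cdot \frac{3}{14} \left(- \frac{3}{37}\right) = 40 \left(- \frac{51}{74}\right) = - \frac{1020}{37}$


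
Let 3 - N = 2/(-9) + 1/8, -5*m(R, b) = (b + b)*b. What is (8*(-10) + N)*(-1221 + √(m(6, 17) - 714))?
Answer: 2253559/24 - 5537*I*√5185/180 ≈ 93898.0 - 2215.0*I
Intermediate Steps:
m(R, b) = -2*b²/5 (m(R, b) = -(b + b)*b/5 = -2*b*b/5 = -2*b²/5)
N = 223/72 (N = 3 - (2/(-9) + 1/8) = 3 - (2*(-⅑) + 1*(⅛)) = 3 - (-2/9 + ⅛) = 3 - 1*(-7/72) = 3 + 7/72 = 223/72 ≈ 3.0972)
(8*(-10) + N)*(-1221 + √(m(6, 17) - 714)) = (8*(-10) + 223/72)*(-1221 + √(-⅖*17² - 714)) = (-80 + 223/72)*(-1221 + √(-⅖*289 - 714)) = -5537*(-1221 + √(-578/5 - 714))/72 = -5537*(-1221 + √(-4148/5))/72 = -5537*(-1221 + 2*I*√5185/5)/72 = 2253559/24 - 5537*I*√5185/180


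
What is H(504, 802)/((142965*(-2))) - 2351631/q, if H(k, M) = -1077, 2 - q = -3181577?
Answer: -222991763749/303236294490 ≈ -0.73537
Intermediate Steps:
q = 3181579 (q = 2 - 1*(-3181577) = 2 + 3181577 = 3181579)
H(504, 802)/((142965*(-2))) - 2351631/q = -1077/(142965*(-2)) - 2351631/3181579 = -1077/(-285930) - 2351631*1/3181579 = -1077*(-1/285930) - 2351631/3181579 = 359/95310 - 2351631/3181579 = -222991763749/303236294490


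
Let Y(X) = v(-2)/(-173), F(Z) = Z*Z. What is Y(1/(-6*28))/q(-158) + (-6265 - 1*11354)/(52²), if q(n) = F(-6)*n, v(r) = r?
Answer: -2167190533/332600112 ≈ -6.5159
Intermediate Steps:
F(Z) = Z²
Y(X) = 2/173 (Y(X) = -2/(-173) = -2*(-1/173) = 2/173)
q(n) = 36*n (q(n) = (-6)²*n = 36*n)
Y(1/(-6*28))/q(-158) + (-6265 - 1*11354)/(52²) = 2/(173*((36*(-158)))) + (-6265 - 1*11354)/(52²) = (2/173)/(-5688) + (-6265 - 11354)/2704 = (2/173)*(-1/5688) - 17619*1/2704 = -1/492012 - 17619/2704 = -2167190533/332600112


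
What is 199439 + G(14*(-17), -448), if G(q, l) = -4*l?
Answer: 201231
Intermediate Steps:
199439 + G(14*(-17), -448) = 199439 - 4*(-448) = 199439 + 1792 = 201231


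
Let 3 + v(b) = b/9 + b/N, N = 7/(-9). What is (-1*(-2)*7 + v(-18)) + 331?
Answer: 2542/7 ≈ 363.14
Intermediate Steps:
N = -7/9 (N = 7*(-1/9) = -7/9 ≈ -0.77778)
v(b) = -3 - 74*b/63 (v(b) = -3 + (b/9 + b/(-7/9)) = -3 + (b*(1/9) + b*(-9/7)) = -3 + (b/9 - 9*b/7) = -3 - 74*b/63)
(-1*(-2)*7 + v(-18)) + 331 = (-1*(-2)*7 + (-3 - 74/63*(-18))) + 331 = (2*7 + (-3 + 148/7)) + 331 = (14 + 127/7) + 331 = 225/7 + 331 = 2542/7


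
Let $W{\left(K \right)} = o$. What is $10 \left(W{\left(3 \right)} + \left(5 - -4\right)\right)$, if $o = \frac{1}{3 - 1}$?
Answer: $95$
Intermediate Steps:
$o = \frac{1}{2} \approx 0.5$
$W{\left(K \right)} = \frac{1}{2}$
$10 \left(W{\left(3 \right)} + \left(5 - -4\right)\right) = 10 \left(\frac{1}{2} + \left(5 - -4\right)\right) = 10 \left(\frac{1}{2} + \left(5 + 4\right)\right) = 10 \left(\frac{1}{2} + 9\right) = 10 \cdot \frac{19}{2} = 95$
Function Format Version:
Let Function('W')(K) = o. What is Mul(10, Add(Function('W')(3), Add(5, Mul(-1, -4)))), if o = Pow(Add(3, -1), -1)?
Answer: 95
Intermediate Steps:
o = Rational(1, 2) (o = Pow(2, -1) = Rational(1, 2) ≈ 0.50000)
Function('W')(K) = Rational(1, 2)
Mul(10, Add(Function('W')(3), Add(5, Mul(-1, -4)))) = Mul(10, Add(Rational(1, 2), Add(5, Mul(-1, -4)))) = Mul(10, Add(Rational(1, 2), Add(5, 4))) = Mul(10, Add(Rational(1, 2), 9)) = Mul(10, Rational(19, 2)) = 95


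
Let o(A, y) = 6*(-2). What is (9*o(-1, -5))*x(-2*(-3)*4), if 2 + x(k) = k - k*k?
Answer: 59832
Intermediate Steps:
o(A, y) = -12
x(k) = -2 + k - k² (x(k) = -2 + (k - k*k) = -2 + (k - k²) = -2 + k - k²)
(9*o(-1, -5))*x(-2*(-3)*4) = (9*(-12))*(-2 - 2*(-3)*4 - (-2*(-3)*4)²) = -108*(-2 + 6*4 - (6*4)²) = -108*(-2 + 24 - 1*24²) = -108*(-2 + 24 - 1*576) = -108*(-2 + 24 - 576) = -108*(-554) = 59832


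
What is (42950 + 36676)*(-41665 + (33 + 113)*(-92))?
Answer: -4387153722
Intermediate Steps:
(42950 + 36676)*(-41665 + (33 + 113)*(-92)) = 79626*(-41665 + 146*(-92)) = 79626*(-41665 - 13432) = 79626*(-55097) = -4387153722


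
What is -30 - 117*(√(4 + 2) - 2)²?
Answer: -1200 + 468*√6 ≈ -53.639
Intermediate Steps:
-30 - 117*(√(4 + 2) - 2)² = -30 - 117*(√6 - 2)² = -30 - 117*(-2 + √6)²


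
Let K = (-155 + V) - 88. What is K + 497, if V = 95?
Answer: 349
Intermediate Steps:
K = -148 (K = (-155 + 95) - 88 = -60 - 88 = -148)
K + 497 = -148 + 497 = 349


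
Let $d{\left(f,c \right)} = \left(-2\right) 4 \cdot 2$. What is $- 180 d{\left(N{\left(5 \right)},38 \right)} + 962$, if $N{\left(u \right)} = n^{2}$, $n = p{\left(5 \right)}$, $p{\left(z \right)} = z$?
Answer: $3842$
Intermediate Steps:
$n = 5$
$N{\left(u \right)} = 25$ ($N{\left(u \right)} = 5^{2} = 25$)
$d{\left(f,c \right)} = -16$ ($d{\left(f,c \right)} = \left(-8\right) 2 = -16$)
$- 180 d{\left(N{\left(5 \right)},38 \right)} + 962 = \left(-180\right) \left(-16\right) + 962 = 2880 + 962 = 3842$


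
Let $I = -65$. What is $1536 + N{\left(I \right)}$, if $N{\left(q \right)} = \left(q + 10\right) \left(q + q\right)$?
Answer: $8686$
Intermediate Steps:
$N{\left(q \right)} = 2 q \left(10 + q\right)$ ($N{\left(q \right)} = \left(10 + q\right) 2 q = 2 q \left(10 + q\right)$)
$1536 + N{\left(I \right)} = 1536 + 2 \left(-65\right) \left(10 - 65\right) = 1536 + 2 \left(-65\right) \left(-55\right) = 1536 + 7150 = 8686$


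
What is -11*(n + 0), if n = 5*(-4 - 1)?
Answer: 275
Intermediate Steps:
n = -25 (n = 5*(-5) = -25)
-11*(n + 0) = -11*(-25 + 0) = -11*(-25) = 275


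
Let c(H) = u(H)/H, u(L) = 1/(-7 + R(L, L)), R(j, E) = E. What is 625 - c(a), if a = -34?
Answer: 871249/1394 ≈ 625.00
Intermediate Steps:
u(L) = 1/(-7 + L)
c(H) = 1/(H*(-7 + H)) (c(H) = 1/((-7 + H)*H) = 1/(H*(-7 + H)))
625 - c(a) = 625 - 1/((-34)*(-7 - 34)) = 625 - (-1)/(34*(-41)) = 625 - (-1)*(-1)/(34*41) = 625 - 1*1/1394 = 625 - 1/1394 = 871249/1394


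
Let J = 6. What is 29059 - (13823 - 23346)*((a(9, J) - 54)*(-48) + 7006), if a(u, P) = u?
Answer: 87316877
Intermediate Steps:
29059 - (13823 - 23346)*((a(9, J) - 54)*(-48) + 7006) = 29059 - (13823 - 23346)*((9 - 54)*(-48) + 7006) = 29059 - (-9523)*(-45*(-48) + 7006) = 29059 - (-9523)*(2160 + 7006) = 29059 - (-9523)*9166 = 29059 - 1*(-87287818) = 29059 + 87287818 = 87316877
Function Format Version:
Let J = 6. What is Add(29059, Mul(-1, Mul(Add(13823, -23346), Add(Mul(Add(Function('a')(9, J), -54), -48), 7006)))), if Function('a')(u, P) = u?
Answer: 87316877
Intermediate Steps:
Add(29059, Mul(-1, Mul(Add(13823, -23346), Add(Mul(Add(Function('a')(9, J), -54), -48), 7006)))) = Add(29059, Mul(-1, Mul(Add(13823, -23346), Add(Mul(Add(9, -54), -48), 7006)))) = Add(29059, Mul(-1, Mul(-9523, Add(Mul(-45, -48), 7006)))) = Add(29059, Mul(-1, Mul(-9523, Add(2160, 7006)))) = Add(29059, Mul(-1, Mul(-9523, 9166))) = Add(29059, Mul(-1, -87287818)) = Add(29059, 87287818) = 87316877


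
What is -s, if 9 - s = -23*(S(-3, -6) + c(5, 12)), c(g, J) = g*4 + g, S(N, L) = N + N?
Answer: -446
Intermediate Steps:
S(N, L) = 2*N
c(g, J) = 5*g (c(g, J) = 4*g + g = 5*g)
s = 446 (s = 9 - (-23)*(2*(-3) + 5*5) = 9 - (-23)*(-6 + 25) = 9 - (-23)*19 = 9 - 1*(-437) = 9 + 437 = 446)
-s = -1*446 = -446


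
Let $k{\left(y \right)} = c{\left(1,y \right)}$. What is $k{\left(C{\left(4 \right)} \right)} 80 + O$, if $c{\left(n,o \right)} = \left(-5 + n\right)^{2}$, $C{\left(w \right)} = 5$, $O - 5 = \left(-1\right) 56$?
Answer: $1229$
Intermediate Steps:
$O = -51$ ($O = 5 - 56 = -51$)
$k{\left(y \right)} = 16$ ($k{\left(y \right)} = \left(-5 + 1\right)^{2} = \left(-4\right)^{2} = 16$)
$k{\left(C{\left(4 \right)} \right)} 80 + O = 16 \cdot 80 - 51 = 1280 - 51 = 1229$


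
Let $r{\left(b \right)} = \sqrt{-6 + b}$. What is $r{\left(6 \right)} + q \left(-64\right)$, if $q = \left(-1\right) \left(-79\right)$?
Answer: $-5056$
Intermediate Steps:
$q = 79$
$r{\left(6 \right)} + q \left(-64\right) = \sqrt{-6 + 6} + 79 \left(-64\right) = \sqrt{0} - 5056 = 0 - 5056 = -5056$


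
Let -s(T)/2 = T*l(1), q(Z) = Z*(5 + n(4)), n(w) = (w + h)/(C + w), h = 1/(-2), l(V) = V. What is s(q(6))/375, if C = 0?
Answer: -47/250 ≈ -0.18800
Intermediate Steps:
h = -1/2 (h = 1*(-1/2) = -1/2 ≈ -0.50000)
n(w) = (-1/2 + w)/w (n(w) = (w - 1/2)/(0 + w) = (-1/2 + w)/w)
q(Z) = 47*Z/8 (q(Z) = Z*(5 + (-1/2 + 4)/4) = Z*(5 + (1/4)*(7/2)) = Z*(5 + 7/8) = Z*(47/8) = 47*Z/8)
s(T) = -2*T
s(q(6))/375 = -47*6/4/375 = -2*141/4*(1/375) = -141/2*1/375 = -47/250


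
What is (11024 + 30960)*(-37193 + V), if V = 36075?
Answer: -46938112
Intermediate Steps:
(11024 + 30960)*(-37193 + V) = (11024 + 30960)*(-37193 + 36075) = 41984*(-1118) = -46938112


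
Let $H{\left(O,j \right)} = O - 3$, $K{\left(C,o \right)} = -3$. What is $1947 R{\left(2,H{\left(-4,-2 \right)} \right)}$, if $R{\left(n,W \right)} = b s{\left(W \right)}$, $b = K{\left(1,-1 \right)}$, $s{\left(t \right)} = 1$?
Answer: $-5841$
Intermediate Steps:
$b = -3$
$H{\left(O,j \right)} = -3 + O$
$R{\left(n,W \right)} = -3$ ($R{\left(n,W \right)} = \left(-3\right) 1 = -3$)
$1947 R{\left(2,H{\left(-4,-2 \right)} \right)} = 1947 \left(-3\right) = -5841$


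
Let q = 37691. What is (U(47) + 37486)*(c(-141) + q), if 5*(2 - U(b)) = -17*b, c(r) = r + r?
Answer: 7041832751/5 ≈ 1.4084e+9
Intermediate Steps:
c(r) = 2*r
U(b) = 2 + 17*b/5 (U(b) = 2 - (-17)*b/5 = 2 + 17*b/5)
(U(47) + 37486)*(c(-141) + q) = ((2 + (17/5)*47) + 37486)*(2*(-141) + 37691) = ((2 + 799/5) + 37486)*(-282 + 37691) = (809/5 + 37486)*37409 = (188239/5)*37409 = 7041832751/5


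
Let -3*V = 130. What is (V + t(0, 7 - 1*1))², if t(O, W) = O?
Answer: 16900/9 ≈ 1877.8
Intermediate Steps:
V = -130/3 (V = -⅓*130 = -130/3 ≈ -43.333)
(V + t(0, 7 - 1*1))² = (-130/3 + 0)² = (-130/3)² = 16900/9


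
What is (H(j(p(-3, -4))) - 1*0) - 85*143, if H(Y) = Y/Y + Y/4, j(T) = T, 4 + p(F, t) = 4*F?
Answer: -12158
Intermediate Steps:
p(F, t) = -4 + 4*F
H(Y) = 1 + Y/4 (H(Y) = 1 + Y*(¼) = 1 + Y/4)
(H(j(p(-3, -4))) - 1*0) - 85*143 = ((1 + (-4 + 4*(-3))/4) - 1*0) - 85*143 = ((1 + (-4 - 12)/4) + 0) - 12155 = ((1 + (¼)*(-16)) + 0) - 12155 = ((1 - 4) + 0) - 12155 = (-3 + 0) - 12155 = -3 - 12155 = -12158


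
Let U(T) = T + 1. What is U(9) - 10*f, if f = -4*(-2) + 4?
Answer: -110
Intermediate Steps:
U(T) = 1 + T
f = 12 (f = 8 + 4 = 12)
U(9) - 10*f = (1 + 9) - 10*12 = 10 - 120 = -110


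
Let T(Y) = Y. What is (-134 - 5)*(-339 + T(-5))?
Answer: 47816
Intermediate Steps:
(-134 - 5)*(-339 + T(-5)) = (-134 - 5)*(-339 - 5) = -139*(-344) = 47816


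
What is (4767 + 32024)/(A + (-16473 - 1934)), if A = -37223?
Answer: -36791/55630 ≈ -0.66135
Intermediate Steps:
(4767 + 32024)/(A + (-16473 - 1934)) = (4767 + 32024)/(-37223 + (-16473 - 1934)) = 36791/(-37223 - 18407) = 36791/(-55630) = 36791*(-1/55630) = -36791/55630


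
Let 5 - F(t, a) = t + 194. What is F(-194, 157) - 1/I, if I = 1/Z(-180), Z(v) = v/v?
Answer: 4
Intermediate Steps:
F(t, a) = -189 - t (F(t, a) = 5 - (t + 194) = 5 - (194 + t) = 5 + (-194 - t) = -189 - t)
Z(v) = 1
I = 1 (I = 1/1 = 1)
F(-194, 157) - 1/I = (-189 - 1*(-194)) - 1/1 = (-189 + 194) - 1*1 = 5 - 1 = 4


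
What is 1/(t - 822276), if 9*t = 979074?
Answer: -1/713490 ≈ -1.4016e-6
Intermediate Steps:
t = 108786 (t = (1/9)*979074 = 108786)
1/(t - 822276) = 1/(108786 - 822276) = 1/(-713490) = -1/713490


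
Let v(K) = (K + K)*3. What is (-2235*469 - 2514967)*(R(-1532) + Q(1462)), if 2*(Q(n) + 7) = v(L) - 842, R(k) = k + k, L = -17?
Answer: 12624353826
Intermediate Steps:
R(k) = 2*k
v(K) = 6*K (v(K) = (2*K)*3 = 6*K)
Q(n) = -479 (Q(n) = -7 + (6*(-17) - 842)/2 = -7 + (-102 - 842)/2 = -7 + (½)*(-944) = -7 - 472 = -479)
(-2235*469 - 2514967)*(R(-1532) + Q(1462)) = (-2235*469 - 2514967)*(2*(-1532) - 479) = (-1048215 - 2514967)*(-3064 - 479) = -3563182*(-3543) = 12624353826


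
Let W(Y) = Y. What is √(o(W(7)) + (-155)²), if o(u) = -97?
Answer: 2*√5982 ≈ 154.69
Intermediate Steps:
√(o(W(7)) + (-155)²) = √(-97 + (-155)²) = √(-97 + 24025) = √23928 = 2*√5982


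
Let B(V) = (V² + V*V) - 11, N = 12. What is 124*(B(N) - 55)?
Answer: 27528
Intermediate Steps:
B(V) = -11 + 2*V² (B(V) = (V² + V²) - 11 = 2*V² - 11 = -11 + 2*V²)
124*(B(N) - 55) = 124*((-11 + 2*12²) - 55) = 124*((-11 + 2*144) - 55) = 124*((-11 + 288) - 55) = 124*(277 - 55) = 124*222 = 27528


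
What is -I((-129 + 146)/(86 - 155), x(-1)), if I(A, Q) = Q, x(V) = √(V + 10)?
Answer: -3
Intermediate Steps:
x(V) = √(10 + V)
-I((-129 + 146)/(86 - 155), x(-1)) = -√(10 - 1) = -√9 = -1*3 = -3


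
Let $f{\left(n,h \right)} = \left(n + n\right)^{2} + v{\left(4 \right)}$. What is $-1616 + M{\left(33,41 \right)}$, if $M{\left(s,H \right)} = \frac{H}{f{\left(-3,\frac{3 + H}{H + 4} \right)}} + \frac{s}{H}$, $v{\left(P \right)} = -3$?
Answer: $- \frac{2183678}{1353} \approx -1614.0$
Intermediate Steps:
$f{\left(n,h \right)} = -3 + 4 n^{2}$ ($f{\left(n,h \right)} = \left(n + n\right)^{2} - 3 = \left(2 n\right)^{2} - 3 = 4 n^{2} - 3 = -3 + 4 n^{2}$)
$M{\left(s,H \right)} = \frac{H}{33} + \frac{s}{H}$ ($M{\left(s,H \right)} = \frac{H}{-3 + 4 \left(-3\right)^{2}} + \frac{s}{H} = \frac{H}{-3 + 4 \cdot 9} + \frac{s}{H} = \frac{H}{-3 + 36} + \frac{s}{H} = \frac{H}{33} + \frac{s}{H}$)
$-1616 + M{\left(33,41 \right)} = -1616 + \left(\frac{1}{33} \cdot 41 + \frac{33}{41}\right) = -1616 + \left(\frac{41}{33} + 33 \cdot \frac{1}{41}\right) = -1616 + \left(\frac{41}{33} + \frac{33}{41}\right) = -1616 + \frac{2770}{1353} = - \frac{2183678}{1353}$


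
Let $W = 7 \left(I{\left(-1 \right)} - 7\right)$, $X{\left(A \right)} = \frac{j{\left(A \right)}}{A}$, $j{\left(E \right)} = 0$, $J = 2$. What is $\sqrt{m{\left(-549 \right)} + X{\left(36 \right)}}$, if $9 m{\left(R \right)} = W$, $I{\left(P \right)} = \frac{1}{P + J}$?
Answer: $\frac{i \sqrt{42}}{3} \approx 2.1602 i$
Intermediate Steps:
$I{\left(P \right)} = \frac{1}{2 + P}$ ($I{\left(P \right)} = \frac{1}{P + 2} = \frac{1}{2 + P}$)
$X{\left(A \right)} = 0$ ($X{\left(A \right)} = \frac{0}{A} = 0$)
$W = -42$ ($W = 7 \left(\frac{1}{2 - 1} - 7\right) = 7 \left(1^{-1} - 7\right) = 7 \left(1 - 7\right) = 7 \left(-6\right) = -42$)
$m{\left(R \right)} = - \frac{14}{3}$ ($m{\left(R \right)} = \frac{1}{9} \left(-42\right) = - \frac{14}{3}$)
$\sqrt{m{\left(-549 \right)} + X{\left(36 \right)}} = \sqrt{- \frac{14}{3} + 0} = \sqrt{- \frac{14}{3}} = \frac{i \sqrt{42}}{3}$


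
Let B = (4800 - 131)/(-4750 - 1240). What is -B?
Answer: 4669/5990 ≈ 0.77947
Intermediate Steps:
B = -4669/5990 (B = 4669/(-5990) = 4669*(-1/5990) = -4669/5990 ≈ -0.77947)
-B = -1*(-4669/5990) = 4669/5990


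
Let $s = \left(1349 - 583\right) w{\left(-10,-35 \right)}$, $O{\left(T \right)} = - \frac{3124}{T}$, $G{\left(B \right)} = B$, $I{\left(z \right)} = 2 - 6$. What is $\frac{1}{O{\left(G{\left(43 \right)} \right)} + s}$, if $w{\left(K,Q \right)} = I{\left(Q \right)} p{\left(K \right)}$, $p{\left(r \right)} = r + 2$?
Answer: $\frac{43}{1050892} \approx 4.0918 \cdot 10^{-5}$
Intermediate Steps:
$p{\left(r \right)} = 2 + r$
$I{\left(z \right)} = -4$ ($I{\left(z \right)} = 2 - 6 = -4$)
$w{\left(K,Q \right)} = -8 - 4 K$ ($w{\left(K,Q \right)} = - 4 \left(2 + K\right) = -8 - 4 K$)
$s = 24512$ ($s = \left(1349 - 583\right) \left(-8 - -40\right) = 766 \left(-8 + 40\right) = 766 \cdot 32 = 24512$)
$\frac{1}{O{\left(G{\left(43 \right)} \right)} + s} = \frac{1}{- \frac{3124}{43} + 24512} = \frac{1}{\frac{1050892}{43}} = \frac{43}{1050892}$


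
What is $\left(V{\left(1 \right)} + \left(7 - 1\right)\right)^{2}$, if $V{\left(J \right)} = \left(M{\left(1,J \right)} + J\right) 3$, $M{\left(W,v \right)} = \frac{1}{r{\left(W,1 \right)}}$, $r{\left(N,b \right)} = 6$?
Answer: $\frac{361}{4} \approx 90.25$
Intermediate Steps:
$M{\left(W,v \right)} = \frac{1}{6}$
$V{\left(J \right)} = \frac{1}{2} + 3 J$ ($V{\left(J \right)} = \left(\frac{1}{6} + J\right) 3 = \frac{1}{2} + 3 J$)
$\left(V{\left(1 \right)} + \left(7 - 1\right)\right)^{2} = \left(\left(\frac{1}{2} + 3 \cdot 1\right) + \left(7 - 1\right)\right)^{2} = \left(\left(\frac{1}{2} + 3\right) + \left(7 - 1\right)\right)^{2} = \left(\frac{7}{2} + 6\right)^{2} = \left(\frac{19}{2}\right)^{2} = \frac{361}{4}$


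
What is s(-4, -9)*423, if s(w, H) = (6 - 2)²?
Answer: 6768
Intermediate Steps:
s(w, H) = 16 (s(w, H) = 4² = 16)
s(-4, -9)*423 = 16*423 = 6768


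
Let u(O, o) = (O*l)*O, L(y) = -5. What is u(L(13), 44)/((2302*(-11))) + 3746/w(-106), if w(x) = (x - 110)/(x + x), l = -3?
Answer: 2513691643/683694 ≈ 3676.6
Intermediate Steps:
u(O, o) = -3*O² (u(O, o) = (O*(-3))*O = (-3*O)*O = -3*O²)
w(x) = (-110 + x)/(2*x) (w(x) = (-110 + x)/((2*x)) = (-110 + x)*(1/(2*x)) = (-110 + x)/(2*x))
u(L(13), 44)/((2302*(-11))) + 3746/w(-106) = (-3*(-5)²)/((2302*(-11))) + 3746/(((½)*(-110 - 106)/(-106))) = -3*25/(-25322) + 3746/(((½)*(-1/106)*(-216))) = -75*(-1/25322) + 3746/(54/53) = 75/25322 + 3746*(53/54) = 75/25322 + 99269/27 = 2513691643/683694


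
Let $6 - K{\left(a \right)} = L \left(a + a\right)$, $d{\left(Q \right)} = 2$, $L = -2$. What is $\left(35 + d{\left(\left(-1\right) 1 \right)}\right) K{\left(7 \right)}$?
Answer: $1258$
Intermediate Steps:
$K{\left(a \right)} = 6 + 4 a$ ($K{\left(a \right)} = 6 - - 2 \left(a + a\right) = 6 - - 2 \cdot 2 a = 6 - - 4 a = 6 + 4 a$)
$\left(35 + d{\left(\left(-1\right) 1 \right)}\right) K{\left(7 \right)} = \left(35 + 2\right) \left(6 + 4 \cdot 7\right) = 37 \left(6 + 28\right) = 37 \cdot 34 = 1258$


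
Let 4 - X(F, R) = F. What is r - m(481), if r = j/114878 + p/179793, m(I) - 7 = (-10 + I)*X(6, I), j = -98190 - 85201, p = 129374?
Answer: 19293623145799/20654260254 ≈ 934.12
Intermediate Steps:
X(F, R) = 4 - F
j = -183391
m(I) = 27 - 2*I (m(I) = 7 + (-10 + I)*(4 - 1*6) = 7 + (-10 + I)*(4 - 6) = 7 + (-10 + I)*(-2) = 7 + (20 - 2*I) = 27 - 2*I)
r = -18110191691/20654260254 (r = -183391/114878 + 129374/179793 = -18110191691/20654260254 ≈ -0.87683)
r - m(481) = -18110191691/20654260254 - (27 - 2*481) = -18110191691/20654260254 - (27 - 962) = -18110191691/20654260254 - 1*(-935) = -18110191691/20654260254 + 935 = 19293623145799/20654260254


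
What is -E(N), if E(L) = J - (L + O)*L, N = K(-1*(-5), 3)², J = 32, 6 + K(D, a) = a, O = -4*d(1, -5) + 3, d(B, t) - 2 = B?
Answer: -32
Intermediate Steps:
d(B, t) = 2 + B
O = -9 (O = -4*(2 + 1) + 3 = -4*3 + 3 = -12 + 3 = -9)
K(D, a) = -6 + a
N = 9 (N = (-6 + 3)² = (-3)² = 9)
E(L) = 32 - L*(-9 + L) (E(L) = 32 - (L - 9)*L = 32 - (-9 + L)*L = 32 - L*(-9 + L))
-E(N) = -(32 - 1*9² + 9*9) = -(32 - 1*81 + 81) = -(32 - 81 + 81) = -1*32 = -32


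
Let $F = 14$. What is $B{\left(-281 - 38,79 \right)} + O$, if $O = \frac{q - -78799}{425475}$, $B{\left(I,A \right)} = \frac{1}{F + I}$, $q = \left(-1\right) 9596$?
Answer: $\frac{67808}{425475} \approx 0.15937$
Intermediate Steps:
$q = -9596$
$B{\left(I,A \right)} = \frac{1}{14 + I}$
$O = \frac{69203}{425475}$ ($O = \frac{-9596 - -78799}{425475} = \left(-9596 + 78799\right) \frac{1}{425475} = 69203 \cdot \frac{1}{425475} = \frac{69203}{425475} \approx 0.16265$)
$B{\left(-281 - 38,79 \right)} + O = \frac{1}{14 - 319} + \frac{69203}{425475} = \frac{1}{-305} + \frac{69203}{425475} = - \frac{1}{305} + \frac{69203}{425475} = \frac{67808}{425475}$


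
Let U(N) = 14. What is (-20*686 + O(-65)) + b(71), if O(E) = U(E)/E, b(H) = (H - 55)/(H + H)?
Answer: -63318274/4615 ≈ -13720.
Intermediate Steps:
b(H) = (-55 + H)/(2*H) (b(H) = (-55 + H)/((2*H)) = (-55 + H)*(1/(2*H)) = (-55 + H)/(2*H))
O(E) = 14/E
(-20*686 + O(-65)) + b(71) = (-20*686 + 14/(-65)) + (1/2)*(-55 + 71)/71 = (-13720 + 14*(-1/65)) + (1/2)*(1/71)*16 = (-13720 - 14/65) + 8/71 = -891814/65 + 8/71 = -63318274/4615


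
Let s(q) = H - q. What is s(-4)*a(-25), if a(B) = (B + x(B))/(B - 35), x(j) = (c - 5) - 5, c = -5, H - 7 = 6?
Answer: 34/3 ≈ 11.333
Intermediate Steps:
H = 13 (H = 7 + 6 = 13)
x(j) = -15 (x(j) = (-5 - 5) - 5 = -10 - 5 = -15)
a(B) = (-15 + B)/(-35 + B) (a(B) = (B - 15)/(B - 35) = (-15 + B)/(-35 + B))
s(q) = 13 - q
s(-4)*a(-25) = (13 - 1*(-4))*((-15 - 25)/(-35 - 25)) = (13 + 4)*(-40/(-60)) = 17*(-1/60*(-40)) = 17*(⅔) = 34/3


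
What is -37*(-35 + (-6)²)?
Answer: -37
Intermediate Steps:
-37*(-35 + (-6)²) = -37*(-35 + 36) = -37*1 = -37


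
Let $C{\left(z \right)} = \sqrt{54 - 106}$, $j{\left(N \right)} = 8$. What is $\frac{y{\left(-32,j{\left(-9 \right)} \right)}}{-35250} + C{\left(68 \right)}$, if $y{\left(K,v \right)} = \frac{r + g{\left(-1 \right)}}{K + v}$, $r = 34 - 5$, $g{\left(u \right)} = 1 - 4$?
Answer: $\frac{13}{423000} + 2 i \sqrt{13} \approx 3.0733 \cdot 10^{-5} + 7.2111 i$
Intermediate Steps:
$g{\left(u \right)} = -3$
$r = 29$
$y{\left(K,v \right)} = \frac{26}{K + v}$ ($y{\left(K,v \right)} = \frac{29 - 3}{K + v} = \frac{26}{K + v}$)
$C{\left(z \right)} = 2 i \sqrt{13}$ ($C{\left(z \right)} = \sqrt{-52} = 2 i \sqrt{13}$)
$\frac{y{\left(-32,j{\left(-9 \right)} \right)}}{-35250} + C{\left(68 \right)} = \frac{26 \frac{1}{-32 + 8}}{-35250} + 2 i \sqrt{13} = \frac{26}{-24} \left(- \frac{1}{35250}\right) + 2 i \sqrt{13} = 26 \left(- \frac{1}{24}\right) \left(- \frac{1}{35250}\right) + 2 i \sqrt{13} = \left(- \frac{13}{12}\right) \left(- \frac{1}{35250}\right) + 2 i \sqrt{13} = \frac{13}{423000} + 2 i \sqrt{13}$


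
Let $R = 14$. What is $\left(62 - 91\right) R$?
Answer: $-406$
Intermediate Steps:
$\left(62 - 91\right) R = \left(62 - 91\right) 14 = \left(-29\right) 14 = -406$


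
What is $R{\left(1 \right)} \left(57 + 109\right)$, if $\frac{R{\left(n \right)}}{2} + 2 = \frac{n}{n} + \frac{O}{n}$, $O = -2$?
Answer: $-996$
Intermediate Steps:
$R{\left(n \right)} = -2 - \frac{4}{n}$ ($R{\left(n \right)} = -4 + 2 \left(\frac{n}{n} - \frac{2}{n}\right) = -4 + 2 \left(1 - \frac{2}{n}\right) = -4 + \left(2 - \frac{4}{n}\right) = -2 - \frac{4}{n}$)
$R{\left(1 \right)} \left(57 + 109\right) = \left(-2 - \frac{4}{1}\right) \left(57 + 109\right) = \left(-2 - 4\right) 166 = \left(-6\right) 166 = -996$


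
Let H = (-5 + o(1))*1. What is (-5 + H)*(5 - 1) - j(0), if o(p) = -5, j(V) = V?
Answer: -60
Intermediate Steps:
H = -10 (H = (-5 - 5)*1 = -10*1 = -10)
(-5 + H)*(5 - 1) - j(0) = (-5 - 10)*(5 - 1) - 1*0 = -15*4 + 0 = -60 + 0 = -60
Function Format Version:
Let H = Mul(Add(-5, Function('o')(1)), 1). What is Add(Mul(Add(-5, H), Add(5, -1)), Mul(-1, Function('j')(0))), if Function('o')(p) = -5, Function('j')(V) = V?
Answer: -60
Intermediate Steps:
H = -10 (H = Mul(Add(-5, -5), 1) = Mul(-10, 1) = -10)
Add(Mul(Add(-5, H), Add(5, -1)), Mul(-1, Function('j')(0))) = Add(Mul(Add(-5, -10), Add(5, -1)), Mul(-1, 0)) = Add(Mul(-15, 4), 0) = Add(-60, 0) = -60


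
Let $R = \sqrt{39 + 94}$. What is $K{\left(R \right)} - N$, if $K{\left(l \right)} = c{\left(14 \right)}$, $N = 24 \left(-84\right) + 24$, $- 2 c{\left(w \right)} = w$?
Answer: $1985$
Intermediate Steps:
$R = \sqrt{133} \approx 11.533$
$c{\left(w \right)} = - \frac{w}{2}$
$N = -1992$ ($N = -2016 + 24 = -1992$)
$K{\left(l \right)} = -7$ ($K{\left(l \right)} = \left(- \frac{1}{2}\right) 14 = -7$)
$K{\left(R \right)} - N = -7 - -1992 = -7 + 1992 = 1985$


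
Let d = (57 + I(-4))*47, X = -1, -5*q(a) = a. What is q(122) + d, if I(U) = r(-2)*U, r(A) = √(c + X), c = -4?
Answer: 13273/5 - 188*I*√5 ≈ 2654.6 - 420.38*I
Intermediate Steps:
q(a) = -a/5
r(A) = I*√5 (r(A) = √(-4 - 1) = √(-5) = I*√5)
I(U) = I*U*√5 (I(U) = (I*√5)*U = I*U*√5)
d = 2679 - 188*I*√5 (d = (57 + I*(-4)*√5)*47 = (57 - 4*I*√5)*47 = 2679 - 188*I*√5 ≈ 2679.0 - 420.38*I)
q(122) + d = -⅕*122 + (2679 - 188*I*√5) = -122/5 + (2679 - 188*I*√5) = 13273/5 - 188*I*√5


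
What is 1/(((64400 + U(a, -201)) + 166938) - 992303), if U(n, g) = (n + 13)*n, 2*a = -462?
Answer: -1/710607 ≈ -1.4072e-6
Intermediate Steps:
a = -231 (a = (1/2)*(-462) = -231)
U(n, g) = n*(13 + n) (U(n, g) = (13 + n)*n = n*(13 + n))
1/(((64400 + U(a, -201)) + 166938) - 992303) = 1/(((64400 - 231*(13 - 231)) + 166938) - 992303) = 1/(((64400 - 231*(-218)) + 166938) - 992303) = 1/(((64400 + 50358) + 166938) - 992303) = 1/((114758 + 166938) - 992303) = 1/(281696 - 992303) = 1/(-710607) = -1/710607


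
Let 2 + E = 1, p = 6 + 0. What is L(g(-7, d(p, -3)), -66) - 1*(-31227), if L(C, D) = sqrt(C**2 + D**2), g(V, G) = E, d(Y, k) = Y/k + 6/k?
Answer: 31227 + sqrt(4357) ≈ 31293.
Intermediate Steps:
p = 6
d(Y, k) = 6/k + Y/k
E = -1 (E = -2 + 1 = -1)
g(V, G) = -1
L(g(-7, d(p, -3)), -66) - 1*(-31227) = sqrt((-1)**2 + (-66)**2) - 1*(-31227) = sqrt(1 + 4356) + 31227 = sqrt(4357) + 31227 = 31227 + sqrt(4357)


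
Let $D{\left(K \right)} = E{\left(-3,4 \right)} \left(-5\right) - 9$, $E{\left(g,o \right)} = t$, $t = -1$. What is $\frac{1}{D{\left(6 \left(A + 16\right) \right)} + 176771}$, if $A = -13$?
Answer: $\frac{1}{176767} \approx 5.6572 \cdot 10^{-6}$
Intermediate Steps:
$E{\left(g,o \right)} = -1$
$D{\left(K \right)} = -4$ ($D{\left(K \right)} = \left(-1\right) \left(-5\right) - 9 = 5 - 9 = -4$)
$\frac{1}{D{\left(6 \left(A + 16\right) \right)} + 176771} = \frac{1}{-4 + 176771} = \frac{1}{176767}$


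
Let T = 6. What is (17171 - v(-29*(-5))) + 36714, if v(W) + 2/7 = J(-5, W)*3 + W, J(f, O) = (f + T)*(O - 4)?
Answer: 373221/7 ≈ 53317.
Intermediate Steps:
J(f, O) = (-4 + O)*(6 + f) (J(f, O) = (f + 6)*(O - 4) = (6 + f)*(-4 + O) = (-4 + O)*(6 + f))
v(W) = -86/7 + 4*W (v(W) = -2/7 + ((-24 - 4*(-5) + 6*W + W*(-5))*3 + W) = -2/7 + ((-24 + 20 + 6*W - 5*W)*3 + W) = -2/7 + ((-4 + W)*3 + W) = -2/7 + ((-12 + 3*W) + W) = -2/7 + (-12 + 4*W) = -86/7 + 4*W)
(17171 - v(-29*(-5))) + 36714 = (17171 - (-86/7 + 4*(-29*(-5)))) + 36714 = (17171 - (-86/7 + 4*145)) + 36714 = (17171 - (-86/7 + 580)) + 36714 = (17171 - 1*3974/7) + 36714 = (17171 - 3974/7) + 36714 = 116223/7 + 36714 = 373221/7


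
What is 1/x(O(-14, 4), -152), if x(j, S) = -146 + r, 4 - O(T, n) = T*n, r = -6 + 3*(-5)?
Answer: -1/167 ≈ -0.0059880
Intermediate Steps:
r = -21 (r = -6 - 15 = -21)
O(T, n) = 4 - T*n
x(j, S) = -167 (x(j, S) = -146 - 21 = -167)
1/x(O(-14, 4), -152) = 1/(-167) = -1/167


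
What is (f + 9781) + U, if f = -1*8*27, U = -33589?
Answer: -24024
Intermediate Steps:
f = -216 (f = -8*27 = -216)
(f + 9781) + U = (-216 + 9781) - 33589 = 9565 - 33589 = -24024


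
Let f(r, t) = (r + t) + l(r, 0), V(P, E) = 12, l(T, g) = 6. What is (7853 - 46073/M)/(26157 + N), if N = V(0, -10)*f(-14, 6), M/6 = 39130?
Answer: 1843681267/6135505740 ≈ 0.30049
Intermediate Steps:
M = 234780 (M = 6*39130 = 234780)
f(r, t) = 6 + r + t (f(r, t) = (r + t) + 6 = 6 + r + t)
N = -24 (N = 12*(6 - 14 + 6) = 12*(-2) = -24)
(7853 - 46073/M)/(26157 + N) = (7853 - 46073/234780)/(26157 - 24) = (7853 - 46073*1/234780)/26133 = (7853 - 46073/234780)*(1/26133) = (1843681267/234780)*(1/26133) = 1843681267/6135505740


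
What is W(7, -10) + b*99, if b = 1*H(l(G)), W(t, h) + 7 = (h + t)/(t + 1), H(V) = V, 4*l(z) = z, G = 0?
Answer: -59/8 ≈ -7.3750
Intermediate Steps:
l(z) = z/4
W(t, h) = -7 + (h + t)/(1 + t) (W(t, h) = -7 + (h + t)/(t + 1) = -7 + (h + t)/(1 + t))
b = 0 (b = 1*((¼)*0) = 1*0 = 0)
W(7, -10) + b*99 = (-7 - 10 - 6*7)/(1 + 7) + 0*99 = (-7 - 10 - 42)/8 + 0 = (⅛)*(-59) + 0 = -59/8 + 0 = -59/8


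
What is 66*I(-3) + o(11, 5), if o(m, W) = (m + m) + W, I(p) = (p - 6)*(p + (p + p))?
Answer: 5373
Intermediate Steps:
I(p) = 3*p*(-6 + p) (I(p) = (-6 + p)*(p + 2*p) = (-6 + p)*(3*p) = 3*p*(-6 + p))
o(m, W) = W + 2*m (o(m, W) = 2*m + W = W + 2*m)
66*I(-3) + o(11, 5) = 66*(3*(-3)*(-6 - 3)) + (5 + 2*11) = 66*(3*(-3)*(-9)) + (5 + 22) = 66*81 + 27 = 5346 + 27 = 5373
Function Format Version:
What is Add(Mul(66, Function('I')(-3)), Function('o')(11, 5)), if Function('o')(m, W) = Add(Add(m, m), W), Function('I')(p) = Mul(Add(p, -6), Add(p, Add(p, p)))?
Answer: 5373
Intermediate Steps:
Function('I')(p) = Mul(3, p, Add(-6, p)) (Function('I')(p) = Mul(Add(-6, p), Add(p, Mul(2, p))) = Mul(Add(-6, p), Mul(3, p)) = Mul(3, p, Add(-6, p)))
Function('o')(m, W) = Add(W, Mul(2, m)) (Function('o')(m, W) = Add(Mul(2, m), W) = Add(W, Mul(2, m)))
Add(Mul(66, Function('I')(-3)), Function('o')(11, 5)) = Add(Mul(66, Mul(3, -3, Add(-6, -3))), Add(5, Mul(2, 11))) = Add(Mul(66, Mul(3, -3, -9)), Add(5, 22)) = Add(Mul(66, 81), 27) = Add(5346, 27) = 5373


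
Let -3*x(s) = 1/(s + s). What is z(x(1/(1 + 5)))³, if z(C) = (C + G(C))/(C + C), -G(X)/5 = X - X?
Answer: ⅛ ≈ 0.12500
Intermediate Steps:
G(X) = 0 (G(X) = -5*(X - X) = -5*0 = 0)
x(s) = -1/(6*s) (x(s) = -1/(3*(s + s)) = -1/(2*s)/3 = -1/(6*s))
z(C) = ½ (z(C) = (C + 0)/(C + C) = C/((2*C)) = C*(1/(2*C)) = ½)
z(x(1/(1 + 5)))³ = (½)³ = ⅛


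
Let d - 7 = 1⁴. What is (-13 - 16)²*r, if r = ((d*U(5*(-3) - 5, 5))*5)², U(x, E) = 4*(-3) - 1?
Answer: 227406400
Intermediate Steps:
U(x, E) = -13 (U(x, E) = -12 - 1 = -13)
d = 8 (d = 7 + 1⁴ = 7 + 1 = 8)
r = 270400 (r = ((8*(-13))*5)² = (-104*5)² = (-520)² = 270400)
(-13 - 16)²*r = (-13 - 16)²*270400 = (-29)²*270400 = 841*270400 = 227406400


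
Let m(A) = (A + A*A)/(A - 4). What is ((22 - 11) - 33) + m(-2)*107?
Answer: -173/3 ≈ -57.667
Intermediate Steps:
m(A) = (A + A**2)/(-4 + A)
((22 - 11) - 33) + m(-2)*107 = ((22 - 11) - 33) - 2*(1 - 2)/(-4 - 2)*107 = (11 - 33) - 2*(-1)/(-6)*107 = -22 - 2*(-1/6)*(-1)*107 = -22 - 1/3*107 = -22 - 107/3 = -173/3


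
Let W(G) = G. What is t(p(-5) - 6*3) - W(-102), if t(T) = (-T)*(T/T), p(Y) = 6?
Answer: 114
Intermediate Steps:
t(T) = -T (t(T) = -T*1 = -T)
t(p(-5) - 6*3) - W(-102) = -(6 - 6*3) - 1*(-102) = -(6 - 18) + 102 = -1*(-12) + 102 = 12 + 102 = 114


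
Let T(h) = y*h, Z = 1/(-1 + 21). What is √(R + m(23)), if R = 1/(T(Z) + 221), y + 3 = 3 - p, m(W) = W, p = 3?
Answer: √448815787/4417 ≈ 4.7963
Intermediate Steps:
Z = 1/20 ≈ 0.050000
y = -3 (y = -3 + (3 - 1*3) = -3 + (3 - 3) = -3 + 0 = -3)
T(h) = -3*h
R = 20/4417 (R = 1/(-3*1/20 + 221) = 1/(-3/20 + 221) = 1/(4417/20) = 20/4417 ≈ 0.0045280)
√(R + m(23)) = √(20/4417 + 23) = √(101611/4417) = √448815787/4417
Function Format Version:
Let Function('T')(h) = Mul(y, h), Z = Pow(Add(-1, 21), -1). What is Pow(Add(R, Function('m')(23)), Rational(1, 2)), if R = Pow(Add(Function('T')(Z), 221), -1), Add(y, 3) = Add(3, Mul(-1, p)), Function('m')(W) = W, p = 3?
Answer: Mul(Rational(1, 4417), Pow(448815787, Rational(1, 2))) ≈ 4.7963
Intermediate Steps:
Z = Rational(1, 20) (Z = Pow(20, -1) = Rational(1, 20) ≈ 0.050000)
y = -3 (y = Add(-3, Add(3, Mul(-1, 3))) = Add(-3, Add(3, -3)) = Add(-3, 0) = -3)
Function('T')(h) = Mul(-3, h)
R = Rational(20, 4417) (R = Pow(Add(Mul(-3, Rational(1, 20)), 221), -1) = Pow(Add(Rational(-3, 20), 221), -1) = Pow(Rational(4417, 20), -1) = Rational(20, 4417) ≈ 0.0045280)
Pow(Add(R, Function('m')(23)), Rational(1, 2)) = Pow(Add(Rational(20, 4417), 23), Rational(1, 2)) = Pow(Rational(101611, 4417), Rational(1, 2)) = Mul(Rational(1, 4417), Pow(448815787, Rational(1, 2)))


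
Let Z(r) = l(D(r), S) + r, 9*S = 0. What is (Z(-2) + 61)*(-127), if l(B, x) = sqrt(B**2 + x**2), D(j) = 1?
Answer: -7620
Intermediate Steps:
S = 0 (S = (1/9)*0 = 0)
Z(r) = 1 + r (Z(r) = sqrt(1**2 + 0**2) + r = sqrt(1 + 0) + r = sqrt(1) + r = 1 + r)
(Z(-2) + 61)*(-127) = ((1 - 2) + 61)*(-127) = (-1 + 61)*(-127) = 60*(-127) = -7620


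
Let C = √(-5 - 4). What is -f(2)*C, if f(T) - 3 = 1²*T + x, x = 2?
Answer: -21*I ≈ -21.0*I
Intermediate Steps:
C = 3*I (C = √(-9) = 3*I ≈ 3.0*I)
f(T) = 5 + T (f(T) = 3 + (1²*T + 2) = 3 + (1*T + 2) = 3 + (T + 2) = 3 + (2 + T) = 5 + T)
-f(2)*C = -(5 + 2)*3*I = -7*3*I = -21*I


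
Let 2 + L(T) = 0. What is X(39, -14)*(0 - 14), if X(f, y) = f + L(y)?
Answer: -518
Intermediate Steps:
L(T) = -2 (L(T) = -2 + 0 = -2)
X(f, y) = -2 + f (X(f, y) = f - 2 = -2 + f)
X(39, -14)*(0 - 14) = (-2 + 39)*(0 - 14) = 37*(-14) = -518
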